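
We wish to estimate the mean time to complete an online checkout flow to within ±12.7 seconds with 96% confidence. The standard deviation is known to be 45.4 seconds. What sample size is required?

For a mean, the margin of error is E = z·σ/√n, so n = (zσ/E)².
At 96% confidence, z = 2.054.
n = (2.054 × 45.4 / 12.7)² = 53.91
Round up: n = 54.

54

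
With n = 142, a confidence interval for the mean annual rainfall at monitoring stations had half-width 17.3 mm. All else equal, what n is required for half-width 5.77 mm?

Margin of error scales as 1/√n, so n₂ = n₁·(E₁/E₂)².
n₂ = 142 × (17.3/5.77)² = 142 × 8.99 = 1276.58
Round up: n₂ = 1277.

1277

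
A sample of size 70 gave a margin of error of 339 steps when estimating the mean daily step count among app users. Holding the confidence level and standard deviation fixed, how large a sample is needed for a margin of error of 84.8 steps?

Margin of error scales as 1/√n, so n₂ = n₁·(E₁/E₂)².
n₂ = 70 × (339/84.8)² = 70 × 15.98 = 1118.60
Round up: n₂ = 1119.

1119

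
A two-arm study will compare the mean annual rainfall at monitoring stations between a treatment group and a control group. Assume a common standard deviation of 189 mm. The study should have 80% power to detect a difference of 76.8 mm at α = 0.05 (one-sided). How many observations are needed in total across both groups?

For two equal groups, n per group = 2·((z_α + z_β)·σ/δ)².
z_α = 1.645; z_β = 0.842 (power 80%).
n = 2 × (2.487 × 189 / 76.8)² = 2 × 37.46 = 74.92
Round up: n = 75 per group.
Total across both groups: 2 × 75 = 150.

150 total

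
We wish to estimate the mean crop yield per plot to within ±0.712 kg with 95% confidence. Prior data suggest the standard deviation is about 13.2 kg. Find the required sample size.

1321

For a mean, the margin of error is E = z·σ/√n, so n = (zσ/E)².
At 95% confidence, z = 1.960.
n = (1.960 × 13.2 / 0.712)² = 1320.38
Round up: n = 1321.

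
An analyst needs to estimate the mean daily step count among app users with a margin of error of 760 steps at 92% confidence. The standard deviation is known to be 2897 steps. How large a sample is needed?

For a mean, the margin of error is E = z·σ/√n, so n = (zσ/E)².
At 92% confidence, z = 1.751.
n = (1.751 × 2897 / 760)² = 44.55
Round up: n = 45.

45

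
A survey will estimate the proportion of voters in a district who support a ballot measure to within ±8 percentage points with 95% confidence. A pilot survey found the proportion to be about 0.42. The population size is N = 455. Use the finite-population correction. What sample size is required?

111

For a proportion with margin E = 0.08 at 95% confidence, z = 1.960.
n = p̂(1−p̂)(z/E)² = 0.42 × 0.58 × (1.960/0.08)² = 146.22 — call this n₀.
Finite-population correction with N = 455: n = n₀ / (1 + (n₀−1)/N) = 146.22 / 1.319 = 110.86
Round up: n = 111.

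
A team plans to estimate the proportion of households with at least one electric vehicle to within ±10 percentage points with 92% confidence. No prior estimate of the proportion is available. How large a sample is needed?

For a proportion with margin E = 0.1 at 92% confidence, z = 1.751.
With no prior estimate, use p = 0.5, which maximizes p(1−p) at 0.25.
n = 0.25 × (z/E)² = 0.25 × (1.751/0.1)² = 76.65
Round up: n = 77.

n = 77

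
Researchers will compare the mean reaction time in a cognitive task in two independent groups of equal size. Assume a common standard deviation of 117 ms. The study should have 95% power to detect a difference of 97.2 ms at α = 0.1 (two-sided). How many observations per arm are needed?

32 per group

For two equal groups, n per group = 2·((z_{α/2} + z_β)·σ/δ)².
z_{α/2} = 1.645; z_β = 1.645 (power 95%).
n = 2 × (3.290 × 117 / 97.2)² = 2 × 15.68 = 31.36
Round up: n = 32 per group.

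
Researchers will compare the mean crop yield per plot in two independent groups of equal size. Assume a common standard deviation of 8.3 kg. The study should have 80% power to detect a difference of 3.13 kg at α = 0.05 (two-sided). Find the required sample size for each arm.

For two equal groups, n per group = 2·((z_{α/2} + z_β)·σ/δ)².
z_{α/2} = 1.960; z_β = 0.842 (power 80%).
n = 2 × (2.802 × 8.3 / 3.13)² = 2 × 55.21 = 110.42
Round up: n = 111 per group.

111 per group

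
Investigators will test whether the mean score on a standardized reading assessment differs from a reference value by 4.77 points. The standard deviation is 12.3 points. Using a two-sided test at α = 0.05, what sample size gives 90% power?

70

For a one-sample z-test, n = ((z_{α/2} + z_β)·σ/δ)².
z_{α/2} = 1.960 (two-sided α = 0.05); z_β = 1.282 (power 90% → β = 0.1).
n = (3.242 × 12.3 / 4.77)² = 69.89
Round up: n = 70.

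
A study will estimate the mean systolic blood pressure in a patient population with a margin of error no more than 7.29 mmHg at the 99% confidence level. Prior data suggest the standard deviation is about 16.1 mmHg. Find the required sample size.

For a mean, the margin of error is E = z·σ/√n, so n = (zσ/E)².
At 99% confidence, z = 2.576.
n = (2.576 × 16.1 / 7.29)² = 32.37
Round up: n = 33.

n = 33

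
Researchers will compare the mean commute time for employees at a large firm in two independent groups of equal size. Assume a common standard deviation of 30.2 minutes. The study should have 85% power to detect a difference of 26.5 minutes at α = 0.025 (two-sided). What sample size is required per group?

28 per group

For two equal groups, n per group = 2·((z_{α/2} + z_β)·σ/δ)².
z_{α/2} = 2.241; z_β = 1.036 (power 85%).
n = 2 × (3.277 × 30.2 / 26.5)² = 2 × 13.95 = 27.90
Round up: n = 28 per group.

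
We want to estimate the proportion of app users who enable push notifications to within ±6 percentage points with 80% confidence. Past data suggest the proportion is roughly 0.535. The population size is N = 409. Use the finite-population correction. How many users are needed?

n = 90

For a proportion with margin E = 0.06 at 80% confidence, z = 1.282.
n = p̂(1−p̂)(z/E)² = 0.535 × 0.465 × (1.282/0.06)² = 113.57 — call this n₀.
Finite-population correction with N = 409: n = n₀ / (1 + (n₀−1)/N) = 113.57 / 1.275 = 89.07
Round up: n = 90.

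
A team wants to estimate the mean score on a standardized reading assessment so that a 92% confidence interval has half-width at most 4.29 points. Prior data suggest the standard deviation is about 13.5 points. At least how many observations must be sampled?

n = 31

For a mean, the margin of error is E = z·σ/√n, so n = (zσ/E)².
At 92% confidence, z = 1.751.
n = (1.751 × 13.5 / 4.29)² = 30.36
Round up: n = 31.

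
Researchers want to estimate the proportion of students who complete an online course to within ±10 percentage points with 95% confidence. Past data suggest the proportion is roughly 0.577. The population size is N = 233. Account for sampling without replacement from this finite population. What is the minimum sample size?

For a proportion with margin E = 0.1 at 95% confidence, z = 1.960.
n = p̂(1−p̂)(z/E)² = 0.577 × 0.423 × (1.960/0.1)² = 93.76 — call this n₀.
Finite-population correction with N = 233: n = n₀ / (1 + (n₀−1)/N) = 93.76 / 1.398 = 67.07
Round up: n = 68.

n = 68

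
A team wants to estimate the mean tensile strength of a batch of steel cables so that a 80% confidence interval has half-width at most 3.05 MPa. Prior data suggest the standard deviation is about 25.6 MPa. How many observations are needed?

n = 116

For a mean, the margin of error is E = z·σ/√n, so n = (zσ/E)².
At 80% confidence, z = 1.282.
n = (1.282 × 25.6 / 3.05)² = 115.79
Round up: n = 116.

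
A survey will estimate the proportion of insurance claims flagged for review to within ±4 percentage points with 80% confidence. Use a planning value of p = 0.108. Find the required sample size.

For a proportion with margin E = 0.04 at 80% confidence, z = 1.282.
n = p̂(1−p̂)(z/E)² = 0.108 × 0.892 × (1.282/0.04)² = 98.96
Round up: n = 99.

99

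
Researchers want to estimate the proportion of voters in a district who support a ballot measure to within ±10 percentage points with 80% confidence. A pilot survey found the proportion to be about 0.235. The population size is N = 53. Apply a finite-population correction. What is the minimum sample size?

n = 20

For a proportion with margin E = 0.1 at 80% confidence, z = 1.282.
n = p̂(1−p̂)(z/E)² = 0.235 × 0.765 × (1.282/0.1)² = 29.55 — call this n₀.
Finite-population correction with N = 53: n = n₀ / (1 + (n₀−1)/N) = 29.55 / 1.539 = 19.20
Round up: n = 20.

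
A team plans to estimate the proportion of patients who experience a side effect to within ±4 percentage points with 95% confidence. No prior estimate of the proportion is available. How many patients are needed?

601

For a proportion with margin E = 0.04 at 95% confidence, z = 1.960.
With no prior estimate, use p = 0.5, which maximizes p(1−p) at 0.25.
n = 0.25 × (z/E)² = 0.25 × (1.960/0.04)² = 600.25
Round up: n = 601.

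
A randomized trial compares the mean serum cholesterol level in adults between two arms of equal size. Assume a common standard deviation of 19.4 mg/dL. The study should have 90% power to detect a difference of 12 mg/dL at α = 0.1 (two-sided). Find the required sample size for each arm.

For two equal groups, n per group = 2·((z_{α/2} + z_β)·σ/δ)².
z_{α/2} = 1.645; z_β = 1.282 (power 90%).
n = 2 × (2.927 × 19.4 / 12)² = 2 × 22.39 = 44.78
Round up: n = 45 per group.

45 per group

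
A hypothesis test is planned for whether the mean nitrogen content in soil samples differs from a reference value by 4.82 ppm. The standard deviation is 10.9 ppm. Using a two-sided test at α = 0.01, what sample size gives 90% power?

77

For a one-sample z-test, n = ((z_{α/2} + z_β)·σ/δ)².
z_{α/2} = 2.576 (two-sided α = 0.01); z_β = 1.282 (power 90% → β = 0.1).
n = (3.858 × 10.9 / 4.82)² = 76.12
Round up: n = 77.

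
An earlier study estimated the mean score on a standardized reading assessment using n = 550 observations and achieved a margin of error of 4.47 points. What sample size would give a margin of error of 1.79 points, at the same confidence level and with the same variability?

3430

Margin of error scales as 1/√n, so n₂ = n₁·(E₁/E₂)².
n₂ = 550 × (4.47/1.79)² = 550 × 6.236 = 3429.80
Round up: n₂ = 3430.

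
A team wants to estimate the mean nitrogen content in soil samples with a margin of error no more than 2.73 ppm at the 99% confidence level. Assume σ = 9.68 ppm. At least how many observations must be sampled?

For a mean, the margin of error is E = z·σ/√n, so n = (zσ/E)².
At 99% confidence, z = 2.576.
n = (2.576 × 9.68 / 2.73)² = 83.43
Round up: n = 84.

n = 84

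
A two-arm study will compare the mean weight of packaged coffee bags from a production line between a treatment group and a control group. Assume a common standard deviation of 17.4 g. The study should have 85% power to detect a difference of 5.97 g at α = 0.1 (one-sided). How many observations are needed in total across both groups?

184 total

For two equal groups, n per group = 2·((z_α + z_β)·σ/δ)².
z_α = 1.282; z_β = 1.036 (power 85%).
n = 2 × (2.318 × 17.4 / 5.97)² = 2 × 45.64 = 91.28
Round up: n = 92 per group.
Total across both groups: 2 × 92 = 184.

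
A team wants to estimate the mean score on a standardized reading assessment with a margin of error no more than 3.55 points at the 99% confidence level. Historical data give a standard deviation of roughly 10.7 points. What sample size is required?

61

For a mean, the margin of error is E = z·σ/√n, so n = (zσ/E)².
At 99% confidence, z = 2.576.
n = (2.576 × 10.7 / 3.55)² = 60.28
Round up: n = 61.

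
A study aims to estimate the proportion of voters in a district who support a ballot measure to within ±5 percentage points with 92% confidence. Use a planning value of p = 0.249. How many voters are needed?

230

For a proportion with margin E = 0.05 at 92% confidence, z = 1.751.
n = p̂(1−p̂)(z/E)² = 0.249 × 0.751 × (1.751/0.05)² = 229.34
Round up: n = 230.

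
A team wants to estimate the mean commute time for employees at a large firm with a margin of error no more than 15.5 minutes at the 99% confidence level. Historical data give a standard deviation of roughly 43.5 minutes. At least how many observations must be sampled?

n = 53

For a mean, the margin of error is E = z·σ/√n, so n = (zσ/E)².
At 99% confidence, z = 2.576.
n = (2.576 × 43.5 / 15.5)² = 52.26
Round up: n = 53.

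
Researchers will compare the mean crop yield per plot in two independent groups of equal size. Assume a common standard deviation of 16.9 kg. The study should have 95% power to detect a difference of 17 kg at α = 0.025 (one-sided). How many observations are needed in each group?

26 per group

For two equal groups, n per group = 2·((z_α + z_β)·σ/δ)².
z_α = 1.960; z_β = 1.645 (power 95%).
n = 2 × (3.605 × 16.9 / 17)² = 2 × 12.84 = 25.68
Round up: n = 26 per group.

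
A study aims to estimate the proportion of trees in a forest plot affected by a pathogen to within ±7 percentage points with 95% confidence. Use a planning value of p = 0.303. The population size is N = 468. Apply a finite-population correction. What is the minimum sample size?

123

For a proportion with margin E = 0.07 at 95% confidence, z = 1.960.
n = p̂(1−p̂)(z/E)² = 0.303 × 0.697 × (1.960/0.07)² = 165.57 — call this n₀.
Finite-population correction with N = 468: n = n₀ / (1 + (n₀−1)/N) = 165.57 / 1.352 = 122.46
Round up: n = 123.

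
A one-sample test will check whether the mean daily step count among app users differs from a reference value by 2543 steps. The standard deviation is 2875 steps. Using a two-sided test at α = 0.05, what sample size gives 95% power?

For a one-sample z-test, n = ((z_{α/2} + z_β)·σ/δ)².
z_{α/2} = 1.960 (two-sided α = 0.05); z_β = 1.645 (power 95% → β = 0.05).
n = (3.605 × 2875 / 2543)² = 16.61
Round up: n = 17.

n = 17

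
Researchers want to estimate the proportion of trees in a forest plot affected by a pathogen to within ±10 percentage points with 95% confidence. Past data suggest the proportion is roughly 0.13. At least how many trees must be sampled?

For a proportion with margin E = 0.1 at 95% confidence, z = 1.960.
n = p̂(1−p̂)(z/E)² = 0.13 × 0.87 × (1.960/0.1)² = 43.45
Round up: n = 44.

n = 44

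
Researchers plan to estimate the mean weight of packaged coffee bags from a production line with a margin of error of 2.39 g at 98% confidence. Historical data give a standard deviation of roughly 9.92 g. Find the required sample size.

For a mean, the margin of error is E = z·σ/√n, so n = (zσ/E)².
At 98% confidence, z = 2.326.
n = (2.326 × 9.92 / 2.39)² = 93.21
Round up: n = 94.

94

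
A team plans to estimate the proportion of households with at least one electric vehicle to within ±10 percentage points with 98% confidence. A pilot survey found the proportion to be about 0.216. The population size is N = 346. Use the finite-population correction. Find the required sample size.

n = 73

For a proportion with margin E = 0.1 at 98% confidence, z = 2.326.
n = p̂(1−p̂)(z/E)² = 0.216 × 0.784 × (2.326/0.1)² = 91.62 — call this n₀.
Finite-population correction with N = 346: n = n₀ / (1 + (n₀−1)/N) = 91.62 / 1.262 = 72.60
Round up: n = 73.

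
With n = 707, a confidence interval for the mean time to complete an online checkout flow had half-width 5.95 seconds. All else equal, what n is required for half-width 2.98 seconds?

Margin of error scales as 1/√n, so n₂ = n₁·(E₁/E₂)².
n₂ = 707 × (5.95/2.98)² = 707 × 3.987 = 2818.81
Round up: n₂ = 2819.

2819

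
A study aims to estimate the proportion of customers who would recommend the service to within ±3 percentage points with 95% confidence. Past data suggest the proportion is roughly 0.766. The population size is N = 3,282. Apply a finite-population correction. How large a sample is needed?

n = 621

For a proportion with margin E = 0.03 at 95% confidence, z = 1.960.
n = p̂(1−p̂)(z/E)² = 0.766 × 0.234 × (1.960/0.03)² = 765.09 — call this n₀.
Finite-population correction with N = 3,282: n = n₀ / (1 + (n₀−1)/N) = 765.09 / 1.233 = 620.51
Round up: n = 621.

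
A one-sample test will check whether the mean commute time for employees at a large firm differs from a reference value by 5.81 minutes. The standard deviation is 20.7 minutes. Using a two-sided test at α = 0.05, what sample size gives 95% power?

n = 165

For a one-sample z-test, n = ((z_{α/2} + z_β)·σ/δ)².
z_{α/2} = 1.960 (two-sided α = 0.05); z_β = 1.645 (power 95% → β = 0.05).
n = (3.605 × 20.7 / 5.81)² = 164.97
Round up: n = 165.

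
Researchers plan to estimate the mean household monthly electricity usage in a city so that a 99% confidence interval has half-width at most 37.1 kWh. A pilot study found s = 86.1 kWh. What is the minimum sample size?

For a mean, the margin of error is E = z·σ/√n, so n = (zσ/E)².
At 99% confidence, z = 2.576.
n = (2.576 × 86.1 / 37.1)² = 35.74
Round up: n = 36.

36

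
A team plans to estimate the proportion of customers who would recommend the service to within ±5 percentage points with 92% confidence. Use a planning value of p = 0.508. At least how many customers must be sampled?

307

For a proportion with margin E = 0.05 at 92% confidence, z = 1.751.
n = p̂(1−p̂)(z/E)² = 0.508 × 0.492 × (1.751/0.05)² = 306.52
Round up: n = 307.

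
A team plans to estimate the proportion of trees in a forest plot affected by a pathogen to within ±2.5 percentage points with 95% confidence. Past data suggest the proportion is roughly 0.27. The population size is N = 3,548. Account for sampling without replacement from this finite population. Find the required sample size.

For a proportion with margin E = 0.025 at 95% confidence, z = 1.960.
n = p̂(1−p̂)(z/E)² = 0.27 × 0.73 × (1.960/0.025)² = 1211.49 — call this n₀.
Finite-population correction with N = 3,548: n = n₀ / (1 + (n₀−1)/N) = 1211.49 / 1.341 = 903.42
Round up: n = 904.

904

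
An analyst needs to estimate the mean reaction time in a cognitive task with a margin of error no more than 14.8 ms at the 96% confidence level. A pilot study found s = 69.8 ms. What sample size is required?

94

For a mean, the margin of error is E = z·σ/√n, so n = (zσ/E)².
At 96% confidence, z = 2.054.
n = (2.054 × 69.8 / 14.8)² = 93.84
Round up: n = 94.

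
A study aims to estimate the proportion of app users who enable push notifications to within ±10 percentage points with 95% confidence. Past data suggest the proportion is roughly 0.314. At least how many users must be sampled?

For a proportion with margin E = 0.1 at 95% confidence, z = 1.960.
n = p̂(1−p̂)(z/E)² = 0.314 × 0.686 × (1.960/0.1)² = 82.75
Round up: n = 83.

83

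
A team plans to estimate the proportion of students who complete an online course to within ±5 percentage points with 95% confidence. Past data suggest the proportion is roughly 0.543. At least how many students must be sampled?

For a proportion with margin E = 0.05 at 95% confidence, z = 1.960.
n = p̂(1−p̂)(z/E)² = 0.543 × 0.457 × (1.960/0.05)² = 381.32
Round up: n = 382.

382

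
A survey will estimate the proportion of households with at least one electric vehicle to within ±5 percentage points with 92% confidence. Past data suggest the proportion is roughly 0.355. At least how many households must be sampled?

281

For a proportion with margin E = 0.05 at 92% confidence, z = 1.751.
n = p̂(1−p̂)(z/E)² = 0.355 × 0.645 × (1.751/0.05)² = 280.82
Round up: n = 281.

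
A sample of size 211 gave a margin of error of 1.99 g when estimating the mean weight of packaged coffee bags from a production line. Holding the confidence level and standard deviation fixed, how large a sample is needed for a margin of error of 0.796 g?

Margin of error scales as 1/√n, so n₂ = n₁·(E₁/E₂)².
n₂ = 211 × (1.99/0.796)² = 211 × 6.25 = 1318.75
Round up: n₂ = 1319.

1319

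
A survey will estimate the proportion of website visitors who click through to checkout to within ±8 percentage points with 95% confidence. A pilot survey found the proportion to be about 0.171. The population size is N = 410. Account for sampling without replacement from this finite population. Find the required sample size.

71

For a proportion with margin E = 0.08 at 95% confidence, z = 1.960.
n = p̂(1−p̂)(z/E)² = 0.171 × 0.829 × (1.960/0.08)² = 85.09 — call this n₀.
Finite-population correction with N = 410: n = n₀ / (1 + (n₀−1)/N) = 85.09 / 1.205 = 70.61
Round up: n = 71.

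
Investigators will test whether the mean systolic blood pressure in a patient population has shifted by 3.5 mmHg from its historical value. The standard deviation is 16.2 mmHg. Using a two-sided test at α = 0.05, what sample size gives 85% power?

For a one-sample z-test, n = ((z_{α/2} + z_β)·σ/δ)².
z_{α/2} = 1.960 (two-sided α = 0.05); z_β = 1.036 (power 85% → β = 0.15).
n = (2.996 × 16.2 / 3.5)² = 192.30
Round up: n = 193.

193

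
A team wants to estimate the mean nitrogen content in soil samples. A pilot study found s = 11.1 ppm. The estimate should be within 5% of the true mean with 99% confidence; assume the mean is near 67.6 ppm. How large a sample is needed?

For a mean, the margin of error is E = z·σ/√n, so n = (zσ/E)².
At 99% confidence, z = 2.576.
E = 5% of 67.6 = 3.38 ppm.
n = (2.576 × 11.1 / 3.38)² = 71.57
Round up: n = 72.

n = 72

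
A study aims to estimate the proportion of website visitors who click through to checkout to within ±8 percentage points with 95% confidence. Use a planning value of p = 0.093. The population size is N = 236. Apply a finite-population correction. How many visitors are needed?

42

For a proportion with margin E = 0.08 at 95% confidence, z = 1.960.
n = p̂(1−p̂)(z/E)² = 0.093 × 0.907 × (1.960/0.08)² = 50.63 — call this n₀.
Finite-population correction with N = 236: n = n₀ / (1 + (n₀−1)/N) = 50.63 / 1.21 = 41.84
Round up: n = 42.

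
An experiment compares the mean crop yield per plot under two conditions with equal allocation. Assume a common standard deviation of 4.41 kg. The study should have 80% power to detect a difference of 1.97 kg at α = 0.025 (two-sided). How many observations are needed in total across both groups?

For two equal groups, n per group = 2·((z_{α/2} + z_β)·σ/δ)².
z_{α/2} = 2.241; z_β = 0.842 (power 80%).
n = 2 × (3.083 × 4.41 / 1.97)² = 2 × 47.63 = 95.26
Round up: n = 96 per group.
Total across both groups: 2 × 96 = 192.

192 total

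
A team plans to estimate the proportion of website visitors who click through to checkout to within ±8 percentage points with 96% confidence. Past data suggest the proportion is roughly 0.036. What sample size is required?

n = 23

For a proportion with margin E = 0.08 at 96% confidence, z = 2.054.
n = p̂(1−p̂)(z/E)² = 0.036 × 0.964 × (2.054/0.08)² = 22.88
Round up: n = 23.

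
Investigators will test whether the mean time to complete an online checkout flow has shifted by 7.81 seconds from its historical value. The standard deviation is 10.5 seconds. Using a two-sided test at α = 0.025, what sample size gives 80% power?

18

For a one-sample z-test, n = ((z_{α/2} + z_β)·σ/δ)².
z_{α/2} = 2.241 (two-sided α = 0.025); z_β = 0.842 (power 80% → β = 0.2).
n = (3.083 × 10.5 / 7.81)² = 17.18
Round up: n = 18.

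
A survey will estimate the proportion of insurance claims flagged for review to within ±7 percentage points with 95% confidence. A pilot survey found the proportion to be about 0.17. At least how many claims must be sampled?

n = 111

For a proportion with margin E = 0.07 at 95% confidence, z = 1.960.
n = p̂(1−p̂)(z/E)² = 0.17 × 0.83 × (1.960/0.07)² = 110.62
Round up: n = 111.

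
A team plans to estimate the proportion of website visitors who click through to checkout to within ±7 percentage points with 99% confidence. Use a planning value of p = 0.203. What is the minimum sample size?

For a proportion with margin E = 0.07 at 99% confidence, z = 2.576.
n = p̂(1−p̂)(z/E)² = 0.203 × 0.797 × (2.576/0.07)² = 219.10
Round up: n = 220.

220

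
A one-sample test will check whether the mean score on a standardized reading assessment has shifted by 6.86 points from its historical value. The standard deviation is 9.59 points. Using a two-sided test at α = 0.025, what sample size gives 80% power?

n = 19

For a one-sample z-test, n = ((z_{α/2} + z_β)·σ/δ)².
z_{α/2} = 2.241 (two-sided α = 0.025); z_β = 0.842 (power 80% → β = 0.2).
n = (3.083 × 9.59 / 6.86)² = 18.58
Round up: n = 19.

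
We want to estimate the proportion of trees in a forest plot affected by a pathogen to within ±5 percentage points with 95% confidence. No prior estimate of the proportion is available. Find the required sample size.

For a proportion with margin E = 0.05 at 95% confidence, z = 1.960.
With no prior estimate, use p = 0.5, which maximizes p(1−p) at 0.25.
n = 0.25 × (z/E)² = 0.25 × (1.960/0.05)² = 384.16
Round up: n = 385.

385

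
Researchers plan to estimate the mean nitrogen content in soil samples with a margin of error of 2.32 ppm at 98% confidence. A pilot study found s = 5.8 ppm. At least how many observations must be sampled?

For a mean, the margin of error is E = z·σ/√n, so n = (zσ/E)².
At 98% confidence, z = 2.326.
n = (2.326 × 5.8 / 2.32)² = 33.81
Round up: n = 34.

34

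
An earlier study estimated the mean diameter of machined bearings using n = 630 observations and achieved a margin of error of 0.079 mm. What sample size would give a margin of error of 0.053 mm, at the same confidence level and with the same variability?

Margin of error scales as 1/√n, so n₂ = n₁·(E₁/E₂)².
n₂ = 630 × (0.079/0.053)² = 630 × 2.222 = 1399.86
Round up: n₂ = 1400.

1400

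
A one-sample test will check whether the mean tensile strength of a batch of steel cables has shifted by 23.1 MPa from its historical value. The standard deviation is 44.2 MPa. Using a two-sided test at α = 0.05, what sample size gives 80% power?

For a one-sample z-test, n = ((z_{α/2} + z_β)·σ/δ)².
z_{α/2} = 1.960 (two-sided α = 0.05); z_β = 0.842 (power 80% → β = 0.2).
n = (2.802 × 44.2 / 23.1)² = 28.74
Round up: n = 29.

29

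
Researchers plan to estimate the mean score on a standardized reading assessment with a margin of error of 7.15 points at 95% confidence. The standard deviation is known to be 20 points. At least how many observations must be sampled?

For a mean, the margin of error is E = z·σ/√n, so n = (zσ/E)².
At 95% confidence, z = 1.960.
n = (1.960 × 20 / 7.15)² = 30.06
Round up: n = 31.

n = 31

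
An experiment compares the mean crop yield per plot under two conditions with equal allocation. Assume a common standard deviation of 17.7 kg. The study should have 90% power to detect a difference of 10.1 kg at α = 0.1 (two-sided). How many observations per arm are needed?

53 per group

For two equal groups, n per group = 2·((z_{α/2} + z_β)·σ/δ)².
z_{α/2} = 1.645; z_β = 1.282 (power 90%).
n = 2 × (2.927 × 17.7 / 10.1)² = 2 × 26.31 = 52.62
Round up: n = 53 per group.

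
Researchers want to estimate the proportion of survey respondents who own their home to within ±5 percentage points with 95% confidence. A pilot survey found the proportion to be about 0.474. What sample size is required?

n = 384

For a proportion with margin E = 0.05 at 95% confidence, z = 1.960.
n = p̂(1−p̂)(z/E)² = 0.474 × 0.526 × (1.960/0.05)² = 383.12
Round up: n = 384.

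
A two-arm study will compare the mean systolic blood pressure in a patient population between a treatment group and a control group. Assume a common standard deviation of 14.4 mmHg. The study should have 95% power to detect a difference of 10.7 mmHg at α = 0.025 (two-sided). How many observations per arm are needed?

For two equal groups, n per group = 2·((z_{α/2} + z_β)·σ/δ)².
z_{α/2} = 2.241; z_β = 1.645 (power 95%).
n = 2 × (3.886 × 14.4 / 10.7)² = 2 × 27.35 = 54.70
Round up: n = 55 per group.

55 per group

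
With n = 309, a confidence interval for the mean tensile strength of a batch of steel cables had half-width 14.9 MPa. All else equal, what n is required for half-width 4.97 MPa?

2778

Margin of error scales as 1/√n, so n₂ = n₁·(E₁/E₂)².
n₂ = 309 × (14.9/4.97)² = 309 × 8.988 = 2777.29
Round up: n₂ = 2778.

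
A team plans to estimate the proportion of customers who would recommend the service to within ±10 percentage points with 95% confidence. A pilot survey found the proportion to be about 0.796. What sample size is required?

For a proportion with margin E = 0.1 at 95% confidence, z = 1.960.
n = p̂(1−p̂)(z/E)² = 0.796 × 0.204 × (1.960/0.1)² = 62.38
Round up: n = 63.

63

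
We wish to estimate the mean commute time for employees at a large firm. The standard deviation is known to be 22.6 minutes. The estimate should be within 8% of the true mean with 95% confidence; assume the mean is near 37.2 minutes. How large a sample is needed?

For a mean, the margin of error is E = z·σ/√n, so n = (zσ/E)².
At 95% confidence, z = 1.960.
E = 8% of 37.2 = 2.976 minutes.
n = (1.960 × 22.6 / 2.976)² = 221.55
Round up: n = 222.

222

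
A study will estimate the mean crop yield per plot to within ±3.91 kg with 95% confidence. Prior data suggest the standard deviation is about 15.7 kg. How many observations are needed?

For a mean, the margin of error is E = z·σ/√n, so n = (zσ/E)².
At 95% confidence, z = 1.960.
n = (1.960 × 15.7 / 3.91)² = 61.94
Round up: n = 62.

62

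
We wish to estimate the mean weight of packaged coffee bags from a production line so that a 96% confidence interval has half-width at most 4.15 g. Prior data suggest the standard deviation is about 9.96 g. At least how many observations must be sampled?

For a mean, the margin of error is E = z·σ/√n, so n = (zσ/E)².
At 96% confidence, z = 2.054.
n = (2.054 × 9.96 / 4.15)² = 24.30
Round up: n = 25.

25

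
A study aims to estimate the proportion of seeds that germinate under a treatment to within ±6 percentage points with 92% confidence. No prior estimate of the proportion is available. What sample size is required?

For a proportion with margin E = 0.06 at 92% confidence, z = 1.751.
With no prior estimate, use p = 0.5, which maximizes p(1−p) at 0.25.
n = 0.25 × (z/E)² = 0.25 × (1.751/0.06)² = 212.92
Round up: n = 213.

n = 213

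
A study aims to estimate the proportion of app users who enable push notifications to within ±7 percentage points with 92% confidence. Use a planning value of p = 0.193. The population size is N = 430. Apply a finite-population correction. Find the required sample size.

For a proportion with margin E = 0.07 at 92% confidence, z = 1.751.
n = p̂(1−p̂)(z/E)² = 0.193 × 0.807 × (1.751/0.07)² = 97.46 — call this n₀.
Finite-population correction with N = 430: n = n₀ / (1 + (n₀−1)/N) = 97.46 / 1.224 = 79.62
Round up: n = 80.

80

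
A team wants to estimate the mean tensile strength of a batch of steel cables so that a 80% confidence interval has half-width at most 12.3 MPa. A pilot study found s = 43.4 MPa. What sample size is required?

21

For a mean, the margin of error is E = z·σ/√n, so n = (zσ/E)².
At 80% confidence, z = 1.282.
n = (1.282 × 43.4 / 12.3)² = 20.46
Round up: n = 21.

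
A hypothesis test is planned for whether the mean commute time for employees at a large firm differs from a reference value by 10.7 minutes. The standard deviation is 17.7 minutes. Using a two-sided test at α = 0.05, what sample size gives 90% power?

For a one-sample z-test, n = ((z_{α/2} + z_β)·σ/δ)².
z_{α/2} = 1.960 (two-sided α = 0.05); z_β = 1.282 (power 90% → β = 0.1).
n = (3.242 × 17.7 / 10.7)² = 28.76
Round up: n = 29.

n = 29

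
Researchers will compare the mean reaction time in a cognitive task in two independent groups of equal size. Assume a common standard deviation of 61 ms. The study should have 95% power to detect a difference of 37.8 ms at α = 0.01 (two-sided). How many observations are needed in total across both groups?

186 total

For two equal groups, n per group = 2·((z_{α/2} + z_β)·σ/δ)².
z_{α/2} = 2.576; z_β = 1.645 (power 95%).
n = 2 × (4.221 × 61 / 37.8)² = 2 × 46.40 = 92.80
Round up: n = 93 per group.
Total across both groups: 2 × 93 = 186.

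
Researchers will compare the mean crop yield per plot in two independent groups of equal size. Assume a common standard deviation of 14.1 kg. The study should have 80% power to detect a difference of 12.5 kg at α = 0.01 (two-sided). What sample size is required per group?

30 per group

For two equal groups, n per group = 2·((z_{α/2} + z_β)·σ/δ)².
z_{α/2} = 2.576; z_β = 0.842 (power 80%).
n = 2 × (3.418 × 14.1 / 12.5)² = 2 × 14.86 = 29.72
Round up: n = 30 per group.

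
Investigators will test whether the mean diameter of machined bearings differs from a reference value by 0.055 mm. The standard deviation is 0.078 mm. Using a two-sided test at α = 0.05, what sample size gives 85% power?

19

For a one-sample z-test, n = ((z_{α/2} + z_β)·σ/δ)².
z_{α/2} = 1.960 (two-sided α = 0.05); z_β = 1.036 (power 85% → β = 0.15).
n = (2.996 × 0.078 / 0.055)² = 18.05
Round up: n = 19.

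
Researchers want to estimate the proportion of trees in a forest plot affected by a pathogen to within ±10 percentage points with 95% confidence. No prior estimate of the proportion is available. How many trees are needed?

97

For a proportion with margin E = 0.1 at 95% confidence, z = 1.960.
With no prior estimate, use p = 0.5, which maximizes p(1−p) at 0.25.
n = 0.25 × (z/E)² = 0.25 × (1.960/0.1)² = 96.04
Round up: n = 97.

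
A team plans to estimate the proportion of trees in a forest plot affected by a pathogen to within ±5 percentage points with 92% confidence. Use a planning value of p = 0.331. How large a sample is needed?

272

For a proportion with margin E = 0.05 at 92% confidence, z = 1.751.
n = p̂(1−p̂)(z/E)² = 0.331 × 0.669 × (1.751/0.05)² = 271.57
Round up: n = 272.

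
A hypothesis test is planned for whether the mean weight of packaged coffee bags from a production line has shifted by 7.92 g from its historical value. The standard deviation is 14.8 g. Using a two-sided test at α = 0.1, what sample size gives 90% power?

30

For a one-sample z-test, n = ((z_{α/2} + z_β)·σ/δ)².
z_{α/2} = 1.645 (two-sided α = 0.1); z_β = 1.282 (power 90% → β = 0.1).
n = (2.927 × 14.8 / 7.92)² = 29.92
Round up: n = 30.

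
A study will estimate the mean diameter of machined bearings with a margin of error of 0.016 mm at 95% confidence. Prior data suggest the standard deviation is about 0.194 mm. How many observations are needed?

565

For a mean, the margin of error is E = z·σ/√n, so n = (zσ/E)².
At 95% confidence, z = 1.960.
n = (1.960 × 0.194 / 0.016)² = 564.78
Round up: n = 565.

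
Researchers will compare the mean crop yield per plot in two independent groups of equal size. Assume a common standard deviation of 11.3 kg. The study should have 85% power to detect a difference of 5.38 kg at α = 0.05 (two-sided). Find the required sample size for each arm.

For two equal groups, n per group = 2·((z_{α/2} + z_β)·σ/δ)².
z_{α/2} = 1.960; z_β = 1.036 (power 85%).
n = 2 × (2.996 × 11.3 / 5.38)² = 2 × 39.60 = 79.20
Round up: n = 80 per group.

80 per group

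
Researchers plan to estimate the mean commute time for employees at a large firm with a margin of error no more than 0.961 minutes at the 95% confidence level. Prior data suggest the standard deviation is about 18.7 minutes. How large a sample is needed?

For a mean, the margin of error is E = z·σ/√n, so n = (zσ/E)².
At 95% confidence, z = 1.960.
n = (1.960 × 18.7 / 0.961)² = 1454.62
Round up: n = 1455.

n = 1455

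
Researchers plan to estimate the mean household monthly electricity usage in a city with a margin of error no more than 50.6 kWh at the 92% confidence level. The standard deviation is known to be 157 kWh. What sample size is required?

n = 30

For a mean, the margin of error is E = z·σ/√n, so n = (zσ/E)².
At 92% confidence, z = 1.751.
n = (1.751 × 157 / 50.6)² = 29.52
Round up: n = 30.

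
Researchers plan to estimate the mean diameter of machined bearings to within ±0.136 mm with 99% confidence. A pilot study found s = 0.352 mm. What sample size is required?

For a mean, the margin of error is E = z·σ/√n, so n = (zσ/E)².
At 99% confidence, z = 2.576.
n = (2.576 × 0.352 / 0.136)² = 44.45
Round up: n = 45.

n = 45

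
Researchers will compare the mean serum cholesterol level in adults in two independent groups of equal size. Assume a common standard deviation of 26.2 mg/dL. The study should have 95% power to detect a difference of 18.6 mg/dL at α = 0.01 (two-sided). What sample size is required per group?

71 per group

For two equal groups, n per group = 2·((z_{α/2} + z_β)·σ/δ)².
z_{α/2} = 2.576; z_β = 1.645 (power 95%).
n = 2 × (4.221 × 26.2 / 18.6)² = 2 × 35.35 = 70.70
Round up: n = 71 per group.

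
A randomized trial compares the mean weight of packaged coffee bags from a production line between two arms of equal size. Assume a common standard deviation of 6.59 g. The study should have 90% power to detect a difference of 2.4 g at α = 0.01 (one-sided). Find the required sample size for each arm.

For two equal groups, n per group = 2·((z_α + z_β)·σ/δ)².
z_α = 2.326; z_β = 1.282 (power 90%).
n = 2 × (3.608 × 6.59 / 2.4)² = 2 × 98.15 = 196.30
Round up: n = 197 per group.

197 per group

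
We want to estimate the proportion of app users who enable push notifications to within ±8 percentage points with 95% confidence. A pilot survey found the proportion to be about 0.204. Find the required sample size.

98

For a proportion with margin E = 0.08 at 95% confidence, z = 1.960.
n = p̂(1−p̂)(z/E)² = 0.204 × 0.796 × (1.960/0.08)² = 97.47
Round up: n = 98.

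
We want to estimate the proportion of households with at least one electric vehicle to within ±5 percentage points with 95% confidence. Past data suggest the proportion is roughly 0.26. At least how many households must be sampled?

For a proportion with margin E = 0.05 at 95% confidence, z = 1.960.
n = p̂(1−p̂)(z/E)² = 0.26 × 0.74 × (1.960/0.05)² = 295.65
Round up: n = 296.

296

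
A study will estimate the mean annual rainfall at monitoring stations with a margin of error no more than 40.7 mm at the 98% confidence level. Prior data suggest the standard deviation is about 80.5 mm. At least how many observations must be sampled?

22

For a mean, the margin of error is E = z·σ/√n, so n = (zσ/E)².
At 98% confidence, z = 2.326.
n = (2.326 × 80.5 / 40.7)² = 21.17
Round up: n = 22.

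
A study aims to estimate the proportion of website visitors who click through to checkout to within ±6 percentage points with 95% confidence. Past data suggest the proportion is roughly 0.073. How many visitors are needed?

73

For a proportion with margin E = 0.06 at 95% confidence, z = 1.960.
n = p̂(1−p̂)(z/E)² = 0.073 × 0.927 × (1.960/0.06)² = 72.21
Round up: n = 73.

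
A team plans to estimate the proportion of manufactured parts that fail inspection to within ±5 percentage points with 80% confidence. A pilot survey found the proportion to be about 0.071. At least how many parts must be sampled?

44

For a proportion with margin E = 0.05 at 80% confidence, z = 1.282.
n = p̂(1−p̂)(z/E)² = 0.071 × 0.929 × (1.282/0.05)² = 43.36
Round up: n = 44.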